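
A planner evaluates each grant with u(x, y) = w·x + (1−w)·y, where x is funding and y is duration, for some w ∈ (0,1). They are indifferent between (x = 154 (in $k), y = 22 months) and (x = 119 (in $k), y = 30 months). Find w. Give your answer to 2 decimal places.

Equating utilities: w·154 + (1−w)·22 = w·119 + (1−w)·30.
w·(154−119) = (1−w)·(30−22), i.e. w·35 = (1−w)·8.
The marginal rate of substitution is 8/35, so w = 8/(35+8) = 0.19.

w = 0.19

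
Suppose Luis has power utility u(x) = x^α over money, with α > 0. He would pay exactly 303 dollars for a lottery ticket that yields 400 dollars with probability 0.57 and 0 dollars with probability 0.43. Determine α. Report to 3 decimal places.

α ≈ 2.024

EU(lottery) = 0.57·400^α + 0.43·0 = 0.57·400^α.
Equating: 303^α = 0.57·400^α, i.e. 0.7575^α = 0.57.
Take logs: α = ln 0.57 / ln(303/400) ≈ 2.02396.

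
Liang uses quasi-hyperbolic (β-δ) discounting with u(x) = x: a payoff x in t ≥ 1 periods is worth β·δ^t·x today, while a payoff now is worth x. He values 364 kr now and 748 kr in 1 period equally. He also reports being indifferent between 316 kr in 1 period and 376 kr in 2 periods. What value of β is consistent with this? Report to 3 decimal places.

β ≈ 0.579

From the later pair, β·δ^1·316 = β·δ^2·376; dividing through, δ = 316/376 = 0.84043.
Substituting δ into 364 = β·δ·748: β = 364/(628.638) ≈ 0.579.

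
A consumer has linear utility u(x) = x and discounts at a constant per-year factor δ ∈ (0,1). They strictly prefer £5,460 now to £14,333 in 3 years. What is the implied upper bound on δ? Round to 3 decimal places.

δ < 0.725

Under u(x) = x this choice says 5460 > δ^3·14333.
So δ^3 < 5460/14333 = 0.38094; taking the cube root of both positive sides preserves the inequality.
δ < (5460/14333)^(1/3) ≈ 0.725.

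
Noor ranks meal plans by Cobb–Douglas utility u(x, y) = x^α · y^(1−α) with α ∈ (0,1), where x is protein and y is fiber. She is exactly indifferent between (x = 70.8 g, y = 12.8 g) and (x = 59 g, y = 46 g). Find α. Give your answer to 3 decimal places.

The Cobb–Douglas utilities coincide, so 70.8^α·12.8^(1−α) = 59^α·46^(1−α).
Rearrange to (70.8/59)^α = (46/12.8)^(1−α) and take logs: α·0.182322 = (1−α)·1.279196.
With A = 0.182322 and B = 1.279196: α·A = (1−α)·B, so α = B/(A+B) = 1.279196/1.461518 ≈ 0.875.

α ≈ 0.875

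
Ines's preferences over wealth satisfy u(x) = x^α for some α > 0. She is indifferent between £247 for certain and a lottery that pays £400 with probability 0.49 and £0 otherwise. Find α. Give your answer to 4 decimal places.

The lottery's expected utility is 0.49·u(400) + 0.51·u(0) = 0.49·400^α (since u(0) = 0 for α > 0).
Equating: 247^α = 0.49·400^α, i.e. 0.6175^α = 0.49.
α = ln(0.49) / ln(247/400) = -0.7133499/-0.4820762 ≈ 1.4797.

α ≈ 1.4797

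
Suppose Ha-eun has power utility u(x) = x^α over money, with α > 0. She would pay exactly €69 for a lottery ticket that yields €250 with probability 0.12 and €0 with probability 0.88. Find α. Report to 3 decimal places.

Since u(0) = 0, the lottery's EU is 0.12·250^α.
Indifference: 69^α = 0.12·250^α, so (69/250)^α = 0.12.
α = ln(0.12) / ln(69/250) = -2.120264/-1.287354 ≈ 1.647.

α ≈ 1.647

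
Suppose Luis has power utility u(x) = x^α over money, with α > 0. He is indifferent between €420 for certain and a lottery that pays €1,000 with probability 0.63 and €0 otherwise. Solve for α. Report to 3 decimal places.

The lottery's expected utility is 0.63·u(1000) + 0.37·u(0) = 0.63·1000^α (since u(0) = 0 for α > 0).
Equating: 420^α = 0.63·1000^α, i.e. 0.4200^α = 0.63.
Taking logs: α·ln(420/1000) = ln(0.63), so α = -0.462035 / -0.867501 ≈ 0.533.

α ≈ 0.533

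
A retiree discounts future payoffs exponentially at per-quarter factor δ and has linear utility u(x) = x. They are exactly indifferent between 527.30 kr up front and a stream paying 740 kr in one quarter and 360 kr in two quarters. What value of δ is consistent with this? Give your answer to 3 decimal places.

δ ≈ 0.560

The stream is worth 740δ + 360δ² today, so 740δ + 360δ² = 527.30.
Rearranged: 360δ² + 740δ − 527.30 = 0.
By the quadratic formula (taking the positive root), δ = (−740 + √1306912.00) / 720 ≈ 0.560.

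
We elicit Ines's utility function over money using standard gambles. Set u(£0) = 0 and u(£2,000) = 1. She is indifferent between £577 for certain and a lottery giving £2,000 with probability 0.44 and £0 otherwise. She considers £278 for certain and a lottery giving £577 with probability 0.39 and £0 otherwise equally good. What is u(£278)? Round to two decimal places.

First, u(£577) = 0.44·u(£2,000) + 0.56·u(£0) = 0.44.
The second indifference gives u(£278) = 0.39·u(£577) + 0.61·u(£0) = 0.39·0.44 + 0.61·0.00 = 0.1716.

0.17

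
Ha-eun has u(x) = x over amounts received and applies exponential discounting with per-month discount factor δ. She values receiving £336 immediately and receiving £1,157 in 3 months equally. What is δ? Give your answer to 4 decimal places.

Equating discounted utilities: u(336) = δ^3·u(1157) ⇒ δ^3 = u(336)/u(1157).
With u(x) = x: δ^3 = 336/1157 = 0.29041.
So δ = 0.29041^(1/3) ≈ 0.6622.

δ ≈ 0.6622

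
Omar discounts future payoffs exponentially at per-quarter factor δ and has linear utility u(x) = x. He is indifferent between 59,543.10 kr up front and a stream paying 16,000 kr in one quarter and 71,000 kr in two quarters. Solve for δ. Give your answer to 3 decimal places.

δ ≈ 0.810

The stream is worth 16000δ + 71000δ² today, so 16000δ + 71000δ² = 59543.10.
Rearranged: 71000δ² + 16000δ − 59543.10 = 0.
The positive root is δ = [−16000 + √(16000² + 4·71000·59543.10)] / (2·71000) = (−16000 + 131020.000)/142000 ≈ 0.810.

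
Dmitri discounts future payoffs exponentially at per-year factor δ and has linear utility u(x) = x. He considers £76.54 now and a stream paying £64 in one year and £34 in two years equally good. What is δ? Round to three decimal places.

Present value of the stream is 64·δ + 34·δ². Indifference gives 64δ + 34δ² = 76.54.
So 34δ² + 64δ − 76.54 = 0.
The positive root is δ = [−64 + √(64² + 4·34·76.54)] / (2·34) = (−64 + 120.439)/68 ≈ 0.830.

δ ≈ 0.830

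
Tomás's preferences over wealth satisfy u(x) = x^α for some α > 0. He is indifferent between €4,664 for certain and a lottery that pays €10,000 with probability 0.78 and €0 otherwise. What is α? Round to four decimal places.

The lottery's expected utility is 0.78·u(10000) + 0.22·u(0) = 0.78·10000^α (since u(0) = 0 for α > 0).
Setting u(4664) equal to that: 4664^α = 0.78·10000^α ⇒ (4664/10000)^α = 0.78.
α = ln(0.78) / ln(4664/10000) = -0.2484614/-0.7627116 ≈ 0.3258.

α ≈ 0.3258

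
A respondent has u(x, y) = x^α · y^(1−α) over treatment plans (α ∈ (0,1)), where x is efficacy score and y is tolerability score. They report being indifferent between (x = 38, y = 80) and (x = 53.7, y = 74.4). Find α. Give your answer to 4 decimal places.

α ≈ 0.1734

The Cobb–Douglas utilities coincide, so 38^α·80^(1−α) = 53.7^α·74.4^(1−α).
Rearrange to (38/53.7)^α = (74.4/80)^(1−α) and take logs: α·-0.3458268 = (1−α)·-0.0725707.
So α/(1−α) = (-0.0725707)/(-0.3458268) = 0.2098470, and α = 0.2098470/1.2098470 ≈ 0.1734.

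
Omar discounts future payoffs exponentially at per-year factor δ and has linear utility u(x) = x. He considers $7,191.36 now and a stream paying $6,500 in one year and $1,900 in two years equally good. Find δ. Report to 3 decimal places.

Present value of the stream is 6500·δ + 1900·δ². Indifference gives 6500δ + 1900δ² = 7191.36.
Rearranged: 1900δ² + 6500δ − 7191.36 = 0.
The positive root is δ = [−6500 + √(6500² + 4·1900·7191.36)] / (2·1900) = (−6500 + 9844.000)/3800 ≈ 0.880.

δ ≈ 0.880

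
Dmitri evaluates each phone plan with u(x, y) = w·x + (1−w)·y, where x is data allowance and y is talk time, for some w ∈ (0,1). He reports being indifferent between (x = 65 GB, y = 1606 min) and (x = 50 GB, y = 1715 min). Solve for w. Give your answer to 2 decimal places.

Equating utilities: w·65 + (1−w)·1606 = w·50 + (1−w)·1715.
Collecting terms: w·15 = (1−w)·109.
So w/(1−w) = 109/15 = 7.2667, giving w = 109/(15+109) = 0.88.

w = 0.88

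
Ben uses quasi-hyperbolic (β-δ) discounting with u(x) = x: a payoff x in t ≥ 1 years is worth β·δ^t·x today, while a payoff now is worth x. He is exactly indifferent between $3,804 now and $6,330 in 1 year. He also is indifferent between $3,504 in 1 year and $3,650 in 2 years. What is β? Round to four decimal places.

β ≈ 0.6260

Both payoffs in the second observation are in the future, so β drops out: δ^1·3504 = δ^2·3650 ⇒ δ = 3504/3650 = 0.96000.
Substituting δ into 3804 = β·δ·6330: β = 3804/(6076.800) ≈ 0.6260.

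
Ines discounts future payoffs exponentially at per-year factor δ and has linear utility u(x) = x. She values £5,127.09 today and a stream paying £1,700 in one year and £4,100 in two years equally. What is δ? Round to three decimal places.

Present value of the stream is 1700·δ + 4100·δ². Indifference gives 1700δ + 4100δ² = 5127.09.
So 4100δ² + 1700δ − 5127.09 = 0.
δ = (−1700 + √(1700² + 4·4100·5127.09)) / (2·4100) = (−1700 + √86974276.00) / 8200 ≈ 0.930.

δ ≈ 0.930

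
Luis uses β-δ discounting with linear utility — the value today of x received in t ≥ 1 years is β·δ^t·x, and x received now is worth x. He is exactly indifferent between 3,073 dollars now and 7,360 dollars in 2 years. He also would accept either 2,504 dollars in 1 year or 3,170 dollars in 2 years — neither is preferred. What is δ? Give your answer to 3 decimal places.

δ ≈ 0.790

From the later pair, β·δ^1·2504 = β·δ^2·3170; dividing through, δ = 2504/3170 = 0.78991.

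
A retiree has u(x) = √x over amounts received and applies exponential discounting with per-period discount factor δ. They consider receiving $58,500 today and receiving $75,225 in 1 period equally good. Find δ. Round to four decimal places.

The payoff in 1 period is discounted by δ, so u(58500) = δ·u(75225) and δ = u(58500)/u(75225).
Since u(x) = √x, δ = √(58500/75225) = 0.88185.

δ ≈ 0.8819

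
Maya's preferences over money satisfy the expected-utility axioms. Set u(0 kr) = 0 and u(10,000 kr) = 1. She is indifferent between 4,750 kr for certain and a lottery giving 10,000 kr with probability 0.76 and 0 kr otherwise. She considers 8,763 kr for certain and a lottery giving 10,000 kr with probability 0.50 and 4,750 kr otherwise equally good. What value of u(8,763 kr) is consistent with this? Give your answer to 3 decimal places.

From the first indifference, u(4,750 kr) = 0.76·u(10,000 kr) + 0.24·u(0 kr) = 0.76·1 + 0.24·0 = 0.76.
Then u(8,763 kr) = 0.50·u(10,000 kr) + 0.50·u(4,750 kr) = 0.50·1.00 + 0.50·0.76 = 0.8800.

0.880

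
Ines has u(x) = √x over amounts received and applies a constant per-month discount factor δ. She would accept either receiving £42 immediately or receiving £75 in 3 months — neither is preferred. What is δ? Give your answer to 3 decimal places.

δ ≈ 0.908

Indifference means u(42) = δ^3 · u(75), so δ^3 = u(42)/u(75).
Since u(x) = √x, δ^3 = √(42/75) = 0.74833.
So δ = 0.74833^(1/3) ≈ 0.908.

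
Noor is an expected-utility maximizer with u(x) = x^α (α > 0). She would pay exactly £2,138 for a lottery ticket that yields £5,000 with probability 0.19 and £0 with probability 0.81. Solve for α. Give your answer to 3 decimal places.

α ≈ 1.955

Since u(0) = 0, the lottery's EU is 0.19·5000^α.
Setting u(2138) equal to that: 2138^α = 0.19·5000^α ⇒ (2138/5000)^α = 0.19.
Take logs: α = ln 0.19 / ln(2138/5000) ≈ 1.95480.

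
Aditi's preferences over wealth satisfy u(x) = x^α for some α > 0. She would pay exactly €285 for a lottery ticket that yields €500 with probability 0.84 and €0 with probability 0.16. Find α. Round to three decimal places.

EU(lottery) = 0.84·500^α + 0.16·0 = 0.84·500^α.
Setting u(285) equal to that: 285^α = 0.84·500^α ⇒ (285/500)^α = 0.84.
Take logs: α = ln 0.84 / ln(285/500) ≈ 0.31017.

α ≈ 0.310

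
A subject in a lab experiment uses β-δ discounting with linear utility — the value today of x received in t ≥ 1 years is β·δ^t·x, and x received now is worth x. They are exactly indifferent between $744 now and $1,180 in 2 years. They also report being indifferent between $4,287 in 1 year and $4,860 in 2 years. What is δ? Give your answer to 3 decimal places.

From the later pair, β·δ^1·4287 = β·δ^2·4860; dividing through, δ = 4287/4860 = 0.88210.

δ ≈ 0.882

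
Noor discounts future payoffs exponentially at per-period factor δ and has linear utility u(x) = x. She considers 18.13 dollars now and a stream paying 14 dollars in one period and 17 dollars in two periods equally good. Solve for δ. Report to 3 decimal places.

Equating present values: 18.13 = 14δ + 17δ².
So 17δ² + 14δ − 18.13 = 0.
δ = (−14 + √(14² + 4·17·18.13)) / (2·17) = (−14 + √1428.84) / 34 ≈ 0.700.

δ ≈ 0.700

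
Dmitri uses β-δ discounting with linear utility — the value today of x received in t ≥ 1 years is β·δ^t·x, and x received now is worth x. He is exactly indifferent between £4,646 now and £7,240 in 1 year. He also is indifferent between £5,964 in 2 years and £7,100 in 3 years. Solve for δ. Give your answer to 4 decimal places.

From the later pair, β·δ^2·5964 = β·δ^3·7100; dividing through, δ = 5964/7100 = 0.84000.

δ ≈ 0.8400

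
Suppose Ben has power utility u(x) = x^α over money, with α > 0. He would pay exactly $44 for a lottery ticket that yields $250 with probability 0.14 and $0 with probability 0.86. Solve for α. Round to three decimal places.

α ≈ 1.132

EU(lottery) = 0.14·250^α + 0.86·0 = 0.14·250^α.
Equating: 44^α = 0.14·250^α, i.e. 0.1760^α = 0.14.
Taking logs: α·ln(44/250) = ln(0.14), so α = -1.966113 / -1.737271 ≈ 1.132.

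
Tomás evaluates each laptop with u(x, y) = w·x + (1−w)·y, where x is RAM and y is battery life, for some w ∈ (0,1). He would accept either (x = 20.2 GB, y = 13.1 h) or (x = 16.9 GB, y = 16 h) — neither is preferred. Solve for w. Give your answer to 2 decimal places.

Indifference: w·20.2 + (1−w)·13.1 = w·16.9 + (1−w)·16.
w·(20.2−16.9) = (1−w)·(16−13.1), i.e. w·3.3 = (1−w)·2.9.
So w/(1−w) = 2.9/3.3 = 0.8788, giving w = 2.9/(3.3+2.9) = 0.47.

w = 0.47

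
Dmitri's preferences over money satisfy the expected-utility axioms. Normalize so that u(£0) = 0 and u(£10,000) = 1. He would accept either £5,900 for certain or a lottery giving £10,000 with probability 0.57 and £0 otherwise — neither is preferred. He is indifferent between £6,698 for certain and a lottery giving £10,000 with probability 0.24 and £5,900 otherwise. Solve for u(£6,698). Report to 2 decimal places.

From the first indifference, u(£5,900) = 0.57·u(£10,000) + 0.43·u(£0) = 0.57·1 + 0.43·0 = 0.57.
Chaining: u(£6,698) = 0.24·1.00 + 0.76·0.57 = 0.6732.

0.67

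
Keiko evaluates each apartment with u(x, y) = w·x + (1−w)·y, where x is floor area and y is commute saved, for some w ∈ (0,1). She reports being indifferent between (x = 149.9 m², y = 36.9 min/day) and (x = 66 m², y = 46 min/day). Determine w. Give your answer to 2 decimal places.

w = 0.10

Equating utilities: w·149.9 + (1−w)·36.9 = w·66 + (1−w)·46.
Rearranging, 83.9·w − 9.1·(1−w) = 0.
The marginal rate of substitution is 9.1/83.9, so w = 9.1/(83.9+9.1) = 0.10.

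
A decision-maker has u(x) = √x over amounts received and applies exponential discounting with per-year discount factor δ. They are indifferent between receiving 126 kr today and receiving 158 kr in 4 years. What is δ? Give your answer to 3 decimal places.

Equating discounted utilities: u(126) = δ^4·u(158) ⇒ δ^4 = u(126)/u(158).
With u(x) = √x: δ^4 = √126/√158 = √(126/158) = 0.89301.
Hence δ = (0.89301)^(1/4) = 0.97211.

δ ≈ 0.972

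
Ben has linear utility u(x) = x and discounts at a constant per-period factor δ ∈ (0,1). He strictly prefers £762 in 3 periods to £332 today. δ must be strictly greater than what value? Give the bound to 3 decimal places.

The preference means 332 < δ^3·762.
Dividing by 762: δ^3 > 0.43570. Both sides are positive, so the cube root keeps the direction.
δ > 0.43570^(1/3) = 0.758.

δ > 0.758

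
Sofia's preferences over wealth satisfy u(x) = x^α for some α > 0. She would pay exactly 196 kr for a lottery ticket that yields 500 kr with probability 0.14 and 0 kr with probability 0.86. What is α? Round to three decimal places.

α ≈ 2.099

Since u(0) = 0, the lottery's EU is 0.14·500^α.
Equating: 196^α = 0.14·500^α, i.e. 0.3920^α = 0.14.
Take logs: α = ln 0.14 / ln(196/500) ≈ 2.09944.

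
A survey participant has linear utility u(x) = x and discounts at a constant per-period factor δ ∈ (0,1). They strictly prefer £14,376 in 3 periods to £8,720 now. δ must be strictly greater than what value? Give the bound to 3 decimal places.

δ > 0.846

The preference means 8720 < δ^3·14376.
So δ^3 > 8720/14376 = 0.60657; taking the cube root of both positive sides preserves the inequality.
δ > 0.60657^(1/3) = 0.846.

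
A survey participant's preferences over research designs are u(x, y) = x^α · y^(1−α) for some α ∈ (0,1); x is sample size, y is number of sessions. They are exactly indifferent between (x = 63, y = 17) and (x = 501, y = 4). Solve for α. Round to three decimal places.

α ≈ 0.411

Indifference: 63^α · 17^(1−α) = 501^α · 4^(1−α).
Taking logs: α·ln 63 + (1−α)·ln 17 = α·ln 501 + (1−α)·ln 4, i.e. α·-2.073471 = (1−α)·-1.446919.
So α/(1−α) = (-1.446919)/(-2.073471) = 0.697825, and α = 0.697825/1.697825 ≈ 0.411.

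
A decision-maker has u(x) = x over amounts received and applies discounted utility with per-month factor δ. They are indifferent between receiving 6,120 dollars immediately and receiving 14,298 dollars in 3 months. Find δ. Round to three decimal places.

Indifference means u(6120) = δ^3 · u(14298), so δ^3 = u(6120)/u(14298).
With u(x) = x: δ^3 = 6120/14298 = 0.42803.
Taking the cube root: δ = 0.42803^(1/3) ≈ 0.754.

δ ≈ 0.754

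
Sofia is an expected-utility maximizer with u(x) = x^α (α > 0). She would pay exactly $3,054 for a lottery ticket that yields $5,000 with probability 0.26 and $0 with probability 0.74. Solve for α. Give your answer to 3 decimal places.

α ≈ 2.732

The lottery's expected utility is 0.26·u(5000) + 0.74·u(0) = 0.26·5000^α (since u(0) = 0 for α > 0).
Equating: 3054^α = 0.26·5000^α, i.e. 0.6108^α = 0.26.
α = ln(0.26) / ln(3054/5000) = -1.347074/-0.492986 ≈ 2.732.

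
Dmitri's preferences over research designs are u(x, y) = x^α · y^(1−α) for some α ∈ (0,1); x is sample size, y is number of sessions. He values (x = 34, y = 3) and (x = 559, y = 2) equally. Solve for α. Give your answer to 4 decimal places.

α ≈ 0.1265

Set the two utilities equal: 34^α·3^(1−α) = 559^α·2^(1−α).
Rearrange to (34/559)^α = (2/3)^(1−α) and take logs: α·-2.7997889 = (1−α)·-0.4054651.
So α/(1−α) = (-0.4054651)/(-2.7997889) = 0.1448199, and α = 0.1448199/1.1448199 ≈ 0.1265.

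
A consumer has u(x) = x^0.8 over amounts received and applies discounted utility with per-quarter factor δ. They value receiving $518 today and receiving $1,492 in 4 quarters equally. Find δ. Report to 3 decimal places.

Indifference means u(518) = δ^4 · u(1492), so δ^4 = u(518)/u(1492).
Since u(x) = x^0.8, δ^4 = (518/1492)^0.8 = 0.34718^0.8 = 0.42899.
Hence δ = (0.42899)^(1/4) = 0.80930.

δ ≈ 0.809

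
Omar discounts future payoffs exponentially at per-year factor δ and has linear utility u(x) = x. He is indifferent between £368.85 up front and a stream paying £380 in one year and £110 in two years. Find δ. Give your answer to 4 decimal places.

δ ≈ 0.7900

Equating present values: 368.85 = 380δ + 110δ².
So 110δ² + 380δ − 368.85 = 0.
The positive root is δ = [−380 + √(380² + 4·110·368.85)] / (2·110) = (−380 + 553.800)/220 ≈ 0.7900.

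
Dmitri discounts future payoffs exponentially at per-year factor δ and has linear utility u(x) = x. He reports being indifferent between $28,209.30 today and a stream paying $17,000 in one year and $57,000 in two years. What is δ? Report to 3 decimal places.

δ ≈ 0.570

Equating present values: 28209.30 = 17000δ + 57000δ².
That is, 57000δ² + 17000δ − 28209.30 = 0, a quadratic in δ.
By the quadratic formula (taking the positive root), δ = (−17000 + √6720720400.00) / 114000 ≈ 0.570.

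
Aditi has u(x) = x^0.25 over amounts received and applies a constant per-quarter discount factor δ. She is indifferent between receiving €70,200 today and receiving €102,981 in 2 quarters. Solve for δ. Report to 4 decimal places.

δ ≈ 0.9532

The payoff in 2 quarters is discounted by δ^2, so u(70200) = δ^2·u(102981) and δ^2 = u(70200)/u(102981).
With u(x) = x^0.25: δ^2 = 70200^0.25/102981^0.25 = (70200/102981)^0.25 = 0.90865.
So δ = 0.90865^(1/2) ≈ 0.9532.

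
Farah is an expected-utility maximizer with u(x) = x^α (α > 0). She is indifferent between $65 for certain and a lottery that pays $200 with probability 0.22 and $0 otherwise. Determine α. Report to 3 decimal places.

α ≈ 1.347

The lottery's expected utility is 0.22·u(200) + 0.78·u(0) = 0.22·200^α (since u(0) = 0 for α > 0).
Equating: 65^α = 0.22·200^α, i.e. 0.3250^α = 0.22.
α = ln(0.22) / ln(65/200) = -1.514128/-1.123930 ≈ 1.347.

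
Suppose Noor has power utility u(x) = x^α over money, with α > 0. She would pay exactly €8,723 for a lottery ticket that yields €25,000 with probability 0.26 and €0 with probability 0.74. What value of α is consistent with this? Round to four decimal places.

Since u(0) = 0, the lottery's EU is 0.26·25000^α.
Setting u(8723) equal to that: 8723^α = 0.26·25000^α ⇒ (8723/25000)^α = 0.26.
Take logs: α = ln 0.26 / ln(8723/25000) ≈ 1.279378.

α ≈ 1.2794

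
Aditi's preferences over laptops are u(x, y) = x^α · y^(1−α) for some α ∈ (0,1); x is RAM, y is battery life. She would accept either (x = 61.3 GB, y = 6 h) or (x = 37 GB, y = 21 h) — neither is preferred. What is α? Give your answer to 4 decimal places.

α ≈ 0.7128

Set the two utilities equal: 61.3^α·6^(1−α) = 37^α·21^(1−α).
Rearrange to (61.3/37)^α = (21/6)^(1−α) and take logs: α·0.5048619 = (1−α)·1.2527630.
So α/(1−α) = (1.2527630)/(0.5048619) = 2.4813974, and α = 2.4813974/3.4813974 ≈ 0.7128.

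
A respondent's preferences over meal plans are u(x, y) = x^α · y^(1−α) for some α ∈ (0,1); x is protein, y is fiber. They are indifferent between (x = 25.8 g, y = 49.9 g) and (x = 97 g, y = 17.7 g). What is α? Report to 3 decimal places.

α ≈ 0.439

The Cobb–Douglas utilities coincide, so 25.8^α·49.9^(1−α) = 97^α·17.7^(1−α).
Rearrange to (25.8/97)^α = (17.7/49.9)^(1−α) and take logs: α·-1.324336 = (1−α)·-1.036456.
So α/(1−α) = (-1.036456)/(-1.324336) = 0.782623, and α = 0.782623/1.782623 ≈ 0.439.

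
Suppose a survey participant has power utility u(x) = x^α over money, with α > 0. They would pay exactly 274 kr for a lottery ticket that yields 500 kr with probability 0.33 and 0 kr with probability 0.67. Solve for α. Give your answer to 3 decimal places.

α ≈ 1.843

EU(lottery) = 0.33·500^α + 0.67·0 = 0.33·500^α.
Indifference: 274^α = 0.33·500^α, so (274/500)^α = 0.33.
α = ln(0.33) / ln(274/500) = -1.108663/-0.601480 ≈ 1.843.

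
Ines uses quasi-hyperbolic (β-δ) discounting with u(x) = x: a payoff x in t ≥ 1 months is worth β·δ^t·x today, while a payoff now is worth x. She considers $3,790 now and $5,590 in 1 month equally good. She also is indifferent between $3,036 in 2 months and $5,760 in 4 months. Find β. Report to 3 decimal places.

β ≈ 0.934

The second indifference involves only future payoffs, so β cancels: β·δ^2·3036 = β·δ^4·5760, giving δ^2 = 3036/5760 = 0.52708, so δ = 0.72601.
The first indifference: 3790 = β·δ·5590, so β = 3790/(δ·5590) = 3790/(0.72601·5590) ≈ 0.934.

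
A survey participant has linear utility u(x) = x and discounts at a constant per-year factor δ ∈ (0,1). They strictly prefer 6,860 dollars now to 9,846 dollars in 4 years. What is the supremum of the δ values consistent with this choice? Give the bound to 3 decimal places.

δ < 0.914

Under u(x) = x this choice says 6860 > δ^4·9846.
Hence δ^4 < 6860/9846 = 0.69673, and x ↦ x^(1/4) is increasing on (0,∞).
δ < 0.69673^(1/4) = 0.914.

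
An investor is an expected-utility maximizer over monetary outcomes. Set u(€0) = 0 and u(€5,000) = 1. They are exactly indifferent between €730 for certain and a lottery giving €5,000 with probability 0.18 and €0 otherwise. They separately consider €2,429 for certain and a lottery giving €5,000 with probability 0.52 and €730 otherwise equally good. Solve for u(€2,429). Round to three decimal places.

0.606

First, u(€730) = 0.18·u(€5,000) + 0.82·u(€0) = 0.18.
Chaining: u(€2,429) = 0.52·1.00 + 0.48·0.18 = 0.6064.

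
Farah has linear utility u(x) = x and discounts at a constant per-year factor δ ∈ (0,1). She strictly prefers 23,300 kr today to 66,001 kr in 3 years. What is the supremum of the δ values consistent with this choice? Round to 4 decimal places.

δ < 0.7068

Comparing present values: 23300 > δ^3·66001.
So δ^3 < 23300/66001 = 0.35302; taking the cube root of both positive sides preserves the inequality.
δ < (23300/66001)^(1/3) ≈ 0.7068.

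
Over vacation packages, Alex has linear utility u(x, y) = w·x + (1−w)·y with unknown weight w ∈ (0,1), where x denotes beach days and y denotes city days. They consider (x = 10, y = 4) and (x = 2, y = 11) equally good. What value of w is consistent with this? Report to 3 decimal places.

w = 0.467

Equating utilities: w·10 + (1−w)·4 = w·2 + (1−w)·11.
w·(10−2) = (1−w)·(11−4), i.e. w·8 = (1−w)·7.
The marginal rate of substitution is 7/8, so w = 7/(8+7) = 0.467.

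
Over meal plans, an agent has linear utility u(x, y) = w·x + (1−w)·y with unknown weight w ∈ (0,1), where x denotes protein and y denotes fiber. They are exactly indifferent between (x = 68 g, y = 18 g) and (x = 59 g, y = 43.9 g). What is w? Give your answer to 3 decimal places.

w = 0.742

u(68,18) = u(59,43.9) means w·68 + (1−w)·18 = w·59 + (1−w)·43.9.
w·(68−59) = (1−w)·(43.9−18), i.e. w·9 = (1−w)·25.9.
Hence w = 25.9/(9+25.9) = 25.9/34.9 = 0.742.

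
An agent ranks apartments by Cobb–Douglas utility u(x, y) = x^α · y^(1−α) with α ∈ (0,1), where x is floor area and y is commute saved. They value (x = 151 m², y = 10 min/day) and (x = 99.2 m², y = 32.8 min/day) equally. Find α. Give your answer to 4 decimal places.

The Cobb–Douglas utilities coincide, so 151^α·10^(1−α) = 99.2^α·32.8^(1−α).
(151/99.2)^α = (32.8/10)^(1−α); take logs: α·ln(151/99.2) = (1−α)·ln(32.8/10), i.e. α·0.4201418 = (1−α)·1.1878434.
So α/(1−α) = (1.1878434)/(0.4201418) = 2.8272440, and α = 2.8272440/3.8272440 ≈ 0.7387.

α ≈ 0.7387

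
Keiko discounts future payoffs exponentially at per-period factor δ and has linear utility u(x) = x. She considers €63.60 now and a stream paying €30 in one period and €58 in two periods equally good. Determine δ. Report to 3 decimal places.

δ ≈ 0.820

Present value of the stream is 30·δ + 58·δ². Indifference gives 30δ + 58δ² = 63.60.
Rearranged: 58δ² + 30δ − 63.60 = 0.
δ = (−30 + √(30² + 4·58·63.60)) / (2·58) = (−30 + √15655.20) / 116 ≈ 0.820.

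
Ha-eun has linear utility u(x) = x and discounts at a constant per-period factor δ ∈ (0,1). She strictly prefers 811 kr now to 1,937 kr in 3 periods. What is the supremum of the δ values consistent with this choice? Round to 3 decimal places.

Under u(x) = x this choice says 811 > δ^3·1937.
Hence δ^3 < 811/1937 = 0.41869, and x ↦ x^(1/3) is increasing on (0,∞).
δ < (811/1937)^(1/3) ≈ 0.748.

δ < 0.748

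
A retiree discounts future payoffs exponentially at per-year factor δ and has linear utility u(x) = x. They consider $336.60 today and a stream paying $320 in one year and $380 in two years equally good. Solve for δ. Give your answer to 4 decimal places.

δ ≈ 0.6100

The stream is worth 320δ + 380δ² today, so 320δ + 380δ² = 336.60.
So 380δ² + 320δ − 336.60 = 0.
The positive root is δ = [−320 + √(320² + 4·380·336.60)] / (2·380) = (−320 + 783.602)/760 ≈ 0.6100.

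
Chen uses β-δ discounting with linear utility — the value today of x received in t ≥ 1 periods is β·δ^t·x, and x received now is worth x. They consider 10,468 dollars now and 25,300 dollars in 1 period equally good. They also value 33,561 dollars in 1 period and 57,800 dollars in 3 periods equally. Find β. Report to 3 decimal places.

β ≈ 0.543

The second indifference involves only future payoffs, so β cancels: β·δ^1·33561 = β·δ^3·57800, giving δ^2 = 33561/57800 = 0.58064, so δ = 0.76200.
Now use the now-vs-future pair: 10468 = β·δ·25300 gives β = 10468/(0.76200·25300) ≈ 0.543.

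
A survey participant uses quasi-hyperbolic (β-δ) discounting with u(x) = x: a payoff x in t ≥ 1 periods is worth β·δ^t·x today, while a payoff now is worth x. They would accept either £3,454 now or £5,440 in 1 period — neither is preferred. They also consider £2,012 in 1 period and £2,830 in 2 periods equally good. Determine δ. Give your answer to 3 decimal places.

Both payoffs in the second observation are in the future, so β drops out: δ^1·2012 = δ^2·2830 ⇒ δ = 2012/2830 = 0.71095.

δ ≈ 0.711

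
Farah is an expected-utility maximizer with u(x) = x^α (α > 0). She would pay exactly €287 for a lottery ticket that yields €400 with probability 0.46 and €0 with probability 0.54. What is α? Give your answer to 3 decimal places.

α ≈ 2.339

The lottery's expected utility is 0.46·u(400) + 0.54·u(0) = 0.46·400^α (since u(0) = 0 for α > 0).
Equating: 287^α = 0.46·400^α, i.e. 0.7175^α = 0.46.
Taking logs: α·ln(287/400) = ln(0.46), so α = -0.776529 / -0.331982 ≈ 2.339.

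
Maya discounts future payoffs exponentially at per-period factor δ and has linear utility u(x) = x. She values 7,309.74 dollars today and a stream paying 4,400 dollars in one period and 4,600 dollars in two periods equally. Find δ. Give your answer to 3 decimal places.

The stream is worth 4400δ + 4600δ² today, so 4400δ + 4600δ² = 7309.74.
That is, 4600δ² + 4400δ − 7309.74 = 0, a quadratic in δ.
δ = (−4400 + √(4400² + 4·4600·7309.74)) / (2·4600) = (−4400 + √153859216.00) / 9200 ≈ 0.870.

δ ≈ 0.870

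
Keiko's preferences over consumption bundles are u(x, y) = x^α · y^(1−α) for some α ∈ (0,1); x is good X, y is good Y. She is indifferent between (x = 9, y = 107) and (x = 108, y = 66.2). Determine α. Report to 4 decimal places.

α ≈ 0.1619

Indifference: 9^α · 107^(1−α) = 108^α · 66.2^(1−α).
(9/108)^α = (66.2/107)^(1−α); take logs: α·ln(9/108) = (1−α)·ln(66.2/107), i.e. α·-2.4849066 = (1−α)·-0.4801484.
Thus α·(-2.9650550) = -0.4801484, so α = -0.4801484/-2.9650550 ≈ 0.1619.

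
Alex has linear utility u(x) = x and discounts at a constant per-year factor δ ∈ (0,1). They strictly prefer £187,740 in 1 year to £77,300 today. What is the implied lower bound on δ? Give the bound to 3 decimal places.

The preference means 77300 < δ·187740.
So δ > 77300/187740 = 0.41174.

δ > 0.412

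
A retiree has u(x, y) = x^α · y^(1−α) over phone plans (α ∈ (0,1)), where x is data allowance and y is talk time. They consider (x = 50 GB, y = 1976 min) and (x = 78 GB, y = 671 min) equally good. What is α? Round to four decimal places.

Set the two utilities equal: 50^α·1976^(1−α) = 78^α·671^(1−α).
(50/78)^α = (671/1976)^(1−α); take logs: α·ln(50/78) = (1−α)·ln(671/1976), i.e. α·-0.4446858 = (1−α)·-1.0800607.
So α/(1−α) = (-1.0800607)/(-0.4446858) = 2.4288176, and α = 2.4288176/3.4288176 ≈ 0.7084.

α ≈ 0.7084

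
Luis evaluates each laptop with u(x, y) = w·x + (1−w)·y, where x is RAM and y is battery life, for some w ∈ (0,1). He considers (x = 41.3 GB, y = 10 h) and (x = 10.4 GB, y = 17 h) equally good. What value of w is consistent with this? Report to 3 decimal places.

w = 0.185

Equating utilities: w·41.3 + (1−w)·10 = w·10.4 + (1−w)·17.
Rearranging, 30.9·w − 7·(1−w) = 0.
So w/(1−w) = 7/30.9 = 0.2265, giving w = 7/(30.9+7) = 0.185.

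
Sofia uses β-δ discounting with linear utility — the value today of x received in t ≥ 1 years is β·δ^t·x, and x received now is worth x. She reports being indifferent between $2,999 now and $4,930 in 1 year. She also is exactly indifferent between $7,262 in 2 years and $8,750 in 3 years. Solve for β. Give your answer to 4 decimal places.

Both payoffs in the second observation are in the future, so β drops out: δ^2·7262 = δ^3·8750 ⇒ δ = 7262/8750 = 0.82994.
Substituting δ into 2999 = β·δ·4930: β = 2999/(4091.618) ≈ 0.7330.

β ≈ 0.7330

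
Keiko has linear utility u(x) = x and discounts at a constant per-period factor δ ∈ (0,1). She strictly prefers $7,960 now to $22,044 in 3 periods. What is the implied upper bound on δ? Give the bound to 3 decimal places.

Under u(x) = x this choice says 7960 > δ^3·22044.
Hence δ^3 < 7960/22044 = 0.36110, and x ↦ x^(1/3) is increasing on (0,∞).
δ < 0.36110^(1/3) = 0.712.

δ < 0.712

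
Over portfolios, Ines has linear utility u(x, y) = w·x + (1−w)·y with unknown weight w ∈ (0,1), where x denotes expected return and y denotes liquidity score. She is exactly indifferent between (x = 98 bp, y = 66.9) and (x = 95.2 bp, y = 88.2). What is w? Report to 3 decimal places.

Indifference: w·98 + (1−w)·66.9 = w·95.2 + (1−w)·88.2.
Rearranging, 2.8·w − 21.3·(1−w) = 0.
The marginal rate of substitution is 21.3/2.8, so w = 21.3/(2.8+21.3) = 0.884.

w = 0.884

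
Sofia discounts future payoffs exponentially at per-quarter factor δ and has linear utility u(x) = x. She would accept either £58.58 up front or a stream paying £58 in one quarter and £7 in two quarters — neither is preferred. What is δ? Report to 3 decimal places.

δ ≈ 0.910

The stream is worth 58δ + 7δ² today, so 58δ + 7δ² = 58.58.
So 7δ² + 58δ − 58.58 = 0.
By the quadratic formula (taking the positive root), δ = (−58 + √5004.24) / 14 ≈ 0.910.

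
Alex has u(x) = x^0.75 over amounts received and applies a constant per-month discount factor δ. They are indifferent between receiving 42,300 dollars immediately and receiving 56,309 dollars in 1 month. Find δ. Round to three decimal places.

δ ≈ 0.807

Equating discounted utilities: u(42300) = δ·u(56309) ⇒ δ = u(42300)/u(56309).
With u(x) = x^0.75: δ = 42300^0.75/56309^0.75 = (42300/56309)^0.75 = 0.80690.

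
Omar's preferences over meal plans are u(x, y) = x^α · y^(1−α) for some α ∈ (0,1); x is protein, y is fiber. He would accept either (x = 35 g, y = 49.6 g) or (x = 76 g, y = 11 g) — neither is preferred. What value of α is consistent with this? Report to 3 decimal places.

α ≈ 0.660

Indifference: 35^α · 49.6^(1−α) = 76^α · 11^(1−α).
(35/76)^α = (11/49.6)^(1−α); take logs: α·ln(35/76) = (1−α)·ln(11/49.6), i.e. α·-0.775385 = (1−α)·-1.506096.
With A = -0.775385 and B = -1.506096: α·A = (1−α)·B, so α = B/(A+B) = -1.506096/-2.281481 ≈ 0.660.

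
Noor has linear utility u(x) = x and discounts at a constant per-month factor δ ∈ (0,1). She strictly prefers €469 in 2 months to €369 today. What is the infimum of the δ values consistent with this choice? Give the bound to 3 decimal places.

The preference means 369 < δ^2·469.
Hence δ^2 > 369/469 = 0.78678, and x ↦ x^(1/2) is increasing on (0,∞).
δ > 0.78678^(1/2) = 0.887.

δ > 0.887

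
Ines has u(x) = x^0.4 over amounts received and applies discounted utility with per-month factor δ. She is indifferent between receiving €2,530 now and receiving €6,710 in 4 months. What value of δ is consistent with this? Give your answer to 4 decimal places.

δ ≈ 0.9071

Equating discounted utilities: u(2530) = δ^4·u(6710) ⇒ δ^4 = u(2530)/u(6710).
Since u(x) = x^0.4, δ^4 = (2530/6710)^0.4 = 0.37705^0.4 = 0.67695.
Hence δ = (0.67695)^(1/4) = 0.907068.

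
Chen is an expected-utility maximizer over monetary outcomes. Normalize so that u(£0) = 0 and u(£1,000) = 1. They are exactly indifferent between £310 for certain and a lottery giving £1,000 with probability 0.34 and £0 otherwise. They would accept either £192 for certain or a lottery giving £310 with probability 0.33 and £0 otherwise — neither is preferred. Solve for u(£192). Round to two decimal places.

0.11

From the first indifference, u(£310) = 0.34·u(£1,000) + 0.66·u(£0) = 0.34·1 + 0.66·0 = 0.34.
Then u(£192) = 0.33·u(£310) + 0.67·u(£0) = 0.33·0.34 + 0.67·0.00 = 0.1122.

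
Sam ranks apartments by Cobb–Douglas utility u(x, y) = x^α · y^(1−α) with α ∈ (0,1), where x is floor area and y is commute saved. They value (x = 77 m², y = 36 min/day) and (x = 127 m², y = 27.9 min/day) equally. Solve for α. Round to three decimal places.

α ≈ 0.337

Indifference: 77^α · 36^(1−α) = 127^α · 27.9^(1−α).
Rearrange to (77/127)^α = (27.9/36)^(1−α) and take logs: α·-0.500382 = (1−α)·-0.254892.
Thus α·(-0.755274) = -0.254892, so α = -0.254892/-0.755274 ≈ 0.337.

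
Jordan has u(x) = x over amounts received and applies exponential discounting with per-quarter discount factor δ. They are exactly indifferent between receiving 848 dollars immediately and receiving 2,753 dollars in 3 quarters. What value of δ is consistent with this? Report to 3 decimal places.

Equating discounted utilities: u(848) = δ^3·u(2753) ⇒ δ^3 = u(848)/u(2753).
With u(x) = x: δ^3 = 848/2753 = 0.30803.
So δ = 0.30803^(1/3) ≈ 0.675.

δ ≈ 0.675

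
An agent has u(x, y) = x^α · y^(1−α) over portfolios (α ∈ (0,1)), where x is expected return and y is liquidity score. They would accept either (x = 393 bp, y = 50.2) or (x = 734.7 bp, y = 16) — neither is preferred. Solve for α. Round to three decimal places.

α ≈ 0.646

Indifference: 393^α · 50.2^(1−α) = 734.7^α · 16^(1−α).
(393/734.7)^α = (16/50.2)^(1−α); take logs: α·ln(393/734.7) = (1−α)·ln(16/50.2), i.e. α·-0.625653 = (1−α)·-1.143426.
Thus α·(-1.769079) = -1.143426, so α = -1.143426/-1.769079 ≈ 0.646.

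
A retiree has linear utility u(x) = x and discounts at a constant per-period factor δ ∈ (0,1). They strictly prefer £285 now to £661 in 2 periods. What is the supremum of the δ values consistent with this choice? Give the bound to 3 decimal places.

The preference means 285 > δ^2·661.
So δ^2 < 285/661 = 0.43116; taking the square root of both positive sides preserves the inequality.
δ < (285/661)^(1/2) ≈ 0.657.

δ < 0.657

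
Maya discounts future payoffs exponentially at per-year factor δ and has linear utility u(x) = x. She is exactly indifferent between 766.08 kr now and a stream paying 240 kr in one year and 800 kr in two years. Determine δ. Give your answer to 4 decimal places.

Present value of the stream is 240·δ + 800·δ². Indifference gives 240δ + 800δ² = 766.08.
That is, 800δ² + 240δ − 766.08 = 0, a quadratic in δ.
The positive root is δ = [−240 + √(240² + 4·800·766.08)] / (2·800) = (−240 + 1584.000)/1600 ≈ 0.8400.

δ ≈ 0.8400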